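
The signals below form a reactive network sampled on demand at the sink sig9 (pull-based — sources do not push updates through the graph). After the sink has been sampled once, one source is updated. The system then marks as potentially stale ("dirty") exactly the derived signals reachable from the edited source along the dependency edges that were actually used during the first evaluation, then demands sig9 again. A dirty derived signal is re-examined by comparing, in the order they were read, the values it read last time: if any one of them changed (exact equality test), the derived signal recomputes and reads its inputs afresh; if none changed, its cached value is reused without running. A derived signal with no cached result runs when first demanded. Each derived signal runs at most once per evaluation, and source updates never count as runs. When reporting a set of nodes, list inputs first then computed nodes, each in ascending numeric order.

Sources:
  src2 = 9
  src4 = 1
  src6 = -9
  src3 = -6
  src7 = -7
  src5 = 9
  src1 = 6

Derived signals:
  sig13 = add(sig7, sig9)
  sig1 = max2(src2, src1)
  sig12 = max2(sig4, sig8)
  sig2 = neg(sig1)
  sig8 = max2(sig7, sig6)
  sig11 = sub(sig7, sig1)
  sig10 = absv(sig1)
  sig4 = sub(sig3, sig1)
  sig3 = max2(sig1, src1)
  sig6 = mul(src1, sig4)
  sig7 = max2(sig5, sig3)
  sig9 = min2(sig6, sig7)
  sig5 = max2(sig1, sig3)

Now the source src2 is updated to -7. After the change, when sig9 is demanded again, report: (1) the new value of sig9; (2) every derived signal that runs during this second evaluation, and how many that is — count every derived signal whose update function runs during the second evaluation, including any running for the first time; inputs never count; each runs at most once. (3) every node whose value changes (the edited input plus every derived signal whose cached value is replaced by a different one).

Initial pass — values computed on the first demand:
  sig1 = max2(9, 6) = 9
  sig3 = max2(9, 6) = 9
  sig4 = sub(9, 9) = 0
  sig5 = max2(9, 9) = 9
  sig6 = mul(6, 0) = 0
  sig7 = max2(9, 9) = 9
  sig9 = min2(0, 9) = 0

Second demand — change propagation:
  sig1: re-runs because src2 9->-7; new result 6.
  sig3: re-runs because sig1 9->6; new result 6.
  sig4: re-runs because sig3 9->6; sig1 9->6; new result 0 (unchanged).
  sig5: re-runs because sig1 9->6; sig3 9->6; new result 6.
  sig6: re-examined; everything it read last time is the same (src1 unchanged, sig4 unchanged) — cache 0 kept, no run.
  sig7: re-runs because sig5 9->6; sig3 9->6; new result 6.
  sig9: re-runs because sig7 9->6; new result 0 (unchanged).

The important point: at sig6 every value read last time is unchanged, so the dirty flag clears without a run.

sig9 now evaluates to 0.
Run set: sig1, sig3, sig4, sig5, sig7, sig9 (6 run).
Changed values: src2, sig1, sig3, sig5, sig7.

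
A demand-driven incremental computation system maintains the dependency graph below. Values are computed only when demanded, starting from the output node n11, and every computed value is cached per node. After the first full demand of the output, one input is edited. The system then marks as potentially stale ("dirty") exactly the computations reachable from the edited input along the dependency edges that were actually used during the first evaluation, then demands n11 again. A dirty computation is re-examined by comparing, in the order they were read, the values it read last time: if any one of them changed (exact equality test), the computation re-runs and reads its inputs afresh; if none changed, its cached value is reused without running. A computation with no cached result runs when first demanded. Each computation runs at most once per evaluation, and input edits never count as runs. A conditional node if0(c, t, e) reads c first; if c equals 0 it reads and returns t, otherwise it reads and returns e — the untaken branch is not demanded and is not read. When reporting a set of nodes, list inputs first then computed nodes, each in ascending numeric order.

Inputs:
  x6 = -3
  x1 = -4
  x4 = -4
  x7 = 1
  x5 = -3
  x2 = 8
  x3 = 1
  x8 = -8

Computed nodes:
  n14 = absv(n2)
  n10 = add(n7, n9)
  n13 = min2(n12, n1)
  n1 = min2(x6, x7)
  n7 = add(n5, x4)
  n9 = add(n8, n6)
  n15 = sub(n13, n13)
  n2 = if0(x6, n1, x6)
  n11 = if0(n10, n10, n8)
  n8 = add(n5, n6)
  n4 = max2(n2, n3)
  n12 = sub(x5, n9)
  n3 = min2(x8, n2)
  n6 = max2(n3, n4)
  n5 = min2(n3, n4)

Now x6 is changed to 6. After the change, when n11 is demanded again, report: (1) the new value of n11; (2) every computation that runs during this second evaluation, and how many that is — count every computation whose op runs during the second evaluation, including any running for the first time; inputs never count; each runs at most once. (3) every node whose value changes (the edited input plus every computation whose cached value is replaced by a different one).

New value of n11: -2.
Computations that run: n2, n3, n4, n5, n6, n8, n9, n10, n11 — 9 in total.
Values that change: x6, n2, n4, n6, n8, n9, n10, n11.
Key observation: the cutoff stops propagation at n7 — its inputs' values are unchanged, so it reuses its cache.

First evaluation (everything demanded from the output):
  n2 = if0(x6=-3 -> else branch x6) = -3
  n3 = min2(-8, -3) = -8
  n4 = max2(-3, -8) = -3
  n5 = min2(-8, -3) = -8
  n6 = max2(-8, -3) = -3
  n7 = add(-8, -4) = -12
  n8 = add(-8, -3) = -11
  n9 = add(-11, -3) = -14
  n10 = add(-12, -14) = -26
  n11 = if0(n10=-26 -> else branch n8) = -11

Propagation after the edit:
  n2: runs — x6 -3->6; x6 -3->6; result 6.
  n3: runs — n2 -3->6; result -8 (same value as before).
  n4: runs — n2 -3->6; result 6.
  n5: runs — n4 -3->6; result -8 (same value as before).
  n6: runs — n4 -3->6; result 6.
  n7: checked — values it read are unchanged (n5 unchanged, x4 unchanged); reused cached -12 without running.
  n8: runs — n6 -3->6; result -2.
  n9: runs — n8 -11->-2; n6 -3->6; result 4.
  n10: runs — n9 -14->4; result -8.
  n11: runs — n10 -26->-8; n8 -11->-2; result -2.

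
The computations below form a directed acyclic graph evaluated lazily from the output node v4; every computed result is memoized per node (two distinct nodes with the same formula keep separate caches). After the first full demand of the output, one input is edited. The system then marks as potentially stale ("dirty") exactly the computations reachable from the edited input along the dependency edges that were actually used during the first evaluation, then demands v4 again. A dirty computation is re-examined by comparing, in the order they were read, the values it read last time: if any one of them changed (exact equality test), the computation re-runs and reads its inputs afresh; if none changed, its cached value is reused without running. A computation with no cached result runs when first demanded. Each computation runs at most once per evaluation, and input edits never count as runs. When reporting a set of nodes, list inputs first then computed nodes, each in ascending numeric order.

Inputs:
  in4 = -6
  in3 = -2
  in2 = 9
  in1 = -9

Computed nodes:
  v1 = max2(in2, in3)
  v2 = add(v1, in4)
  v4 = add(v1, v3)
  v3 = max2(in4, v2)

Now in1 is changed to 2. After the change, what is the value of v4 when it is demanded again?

First demand of the output computes:
  v1 = max2(9, -2) = 9
  v2 = add(9, -6) = 3
  v3 = max2(-6, 3) = 3
  v4 = add(9, 3) = 12

After the edit, cleaning proceeds:
  no node depends on in1 at all; the second demand re-runs nothing.

Note the shortcut — nothing in the graph depends on in1 at all, so no recomputation happens.

Demanding v4 again yields 12.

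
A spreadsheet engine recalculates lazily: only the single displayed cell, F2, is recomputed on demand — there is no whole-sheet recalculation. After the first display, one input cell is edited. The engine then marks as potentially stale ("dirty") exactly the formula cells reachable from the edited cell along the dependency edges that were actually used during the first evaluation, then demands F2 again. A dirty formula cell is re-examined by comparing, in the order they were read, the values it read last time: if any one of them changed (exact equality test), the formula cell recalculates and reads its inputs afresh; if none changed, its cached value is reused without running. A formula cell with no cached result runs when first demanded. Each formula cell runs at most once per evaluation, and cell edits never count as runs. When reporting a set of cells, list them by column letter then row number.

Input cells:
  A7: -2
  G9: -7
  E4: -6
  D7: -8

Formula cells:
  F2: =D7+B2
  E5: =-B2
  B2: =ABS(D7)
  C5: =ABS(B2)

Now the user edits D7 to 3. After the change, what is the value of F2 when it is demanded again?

New value of F2: 6.

First evaluation (everything demanded from the output):
  B2 = ABS(-8) = 8
  F2 = -8 + 8 = 0

Propagation after the edit:
  B2: runs — D7 -8->3; result 3.
  F2: runs — D7 -8->3; B2 8->3; result 6.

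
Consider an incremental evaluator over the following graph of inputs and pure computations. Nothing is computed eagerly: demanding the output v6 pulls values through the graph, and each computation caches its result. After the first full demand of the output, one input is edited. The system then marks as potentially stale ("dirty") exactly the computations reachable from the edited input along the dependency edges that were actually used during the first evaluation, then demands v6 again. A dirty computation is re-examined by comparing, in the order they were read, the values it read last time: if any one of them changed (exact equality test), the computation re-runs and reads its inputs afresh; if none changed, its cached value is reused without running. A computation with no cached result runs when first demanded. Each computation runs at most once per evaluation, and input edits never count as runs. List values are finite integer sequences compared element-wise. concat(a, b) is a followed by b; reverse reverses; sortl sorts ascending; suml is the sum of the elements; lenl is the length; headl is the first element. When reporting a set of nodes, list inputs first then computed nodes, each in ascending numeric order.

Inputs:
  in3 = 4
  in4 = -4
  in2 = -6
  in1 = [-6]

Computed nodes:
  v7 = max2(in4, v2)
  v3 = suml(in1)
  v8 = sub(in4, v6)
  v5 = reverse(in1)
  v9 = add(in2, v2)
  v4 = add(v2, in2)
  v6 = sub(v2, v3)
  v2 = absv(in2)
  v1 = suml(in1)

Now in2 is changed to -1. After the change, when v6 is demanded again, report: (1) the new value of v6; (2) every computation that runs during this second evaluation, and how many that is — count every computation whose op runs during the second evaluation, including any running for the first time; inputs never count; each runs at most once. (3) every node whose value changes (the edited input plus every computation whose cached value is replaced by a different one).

v6 now evaluates to 7.
Run set: v2, v6 (2 run).
Changed values: in2, v2, v6.

Initial pass — values computed on the first demand:
  v2 = absv(-6) = 6
  v3 = suml([-6]) = -6
  v6 = sub(6, -6) = 12

Second demand — change propagation:
  v2: re-runs because in2 -6->-1; new result 1.
  v6: re-runs because v2 6->1; new result 7.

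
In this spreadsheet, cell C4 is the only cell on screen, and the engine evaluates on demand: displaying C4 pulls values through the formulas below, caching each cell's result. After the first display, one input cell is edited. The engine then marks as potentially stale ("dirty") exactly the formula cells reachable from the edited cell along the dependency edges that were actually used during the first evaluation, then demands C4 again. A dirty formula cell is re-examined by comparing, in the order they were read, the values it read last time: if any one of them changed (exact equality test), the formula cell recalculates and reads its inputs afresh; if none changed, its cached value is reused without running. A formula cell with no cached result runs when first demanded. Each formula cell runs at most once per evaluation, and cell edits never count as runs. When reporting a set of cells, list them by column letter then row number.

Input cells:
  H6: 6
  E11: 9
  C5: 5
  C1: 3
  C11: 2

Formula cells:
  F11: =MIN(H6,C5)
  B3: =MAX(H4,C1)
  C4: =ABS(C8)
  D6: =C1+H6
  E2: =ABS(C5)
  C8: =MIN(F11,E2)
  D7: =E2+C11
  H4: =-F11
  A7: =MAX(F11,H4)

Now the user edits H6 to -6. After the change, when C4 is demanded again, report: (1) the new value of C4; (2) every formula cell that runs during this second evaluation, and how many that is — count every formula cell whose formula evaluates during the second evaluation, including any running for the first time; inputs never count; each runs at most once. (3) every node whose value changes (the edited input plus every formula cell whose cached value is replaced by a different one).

Initial pass — values computed on the first demand:
  E2 = ABS(5) = 5
  F11 = MIN(6, 5) = 5
  C8 = MIN(5, 5) = 5
  C4 = ABS(5) = 5

Second demand — change propagation:
  F11: re-runs because H6 6->-6; new result -6.
  C8: re-runs because F11 5->-6; new result -6.
  C4: re-runs because C8 5->-6; new result 6.

C4 now evaluates to 6.
Run set: C4, C8, F11 (3 run).
Changed values: C4, C8, F11, H6.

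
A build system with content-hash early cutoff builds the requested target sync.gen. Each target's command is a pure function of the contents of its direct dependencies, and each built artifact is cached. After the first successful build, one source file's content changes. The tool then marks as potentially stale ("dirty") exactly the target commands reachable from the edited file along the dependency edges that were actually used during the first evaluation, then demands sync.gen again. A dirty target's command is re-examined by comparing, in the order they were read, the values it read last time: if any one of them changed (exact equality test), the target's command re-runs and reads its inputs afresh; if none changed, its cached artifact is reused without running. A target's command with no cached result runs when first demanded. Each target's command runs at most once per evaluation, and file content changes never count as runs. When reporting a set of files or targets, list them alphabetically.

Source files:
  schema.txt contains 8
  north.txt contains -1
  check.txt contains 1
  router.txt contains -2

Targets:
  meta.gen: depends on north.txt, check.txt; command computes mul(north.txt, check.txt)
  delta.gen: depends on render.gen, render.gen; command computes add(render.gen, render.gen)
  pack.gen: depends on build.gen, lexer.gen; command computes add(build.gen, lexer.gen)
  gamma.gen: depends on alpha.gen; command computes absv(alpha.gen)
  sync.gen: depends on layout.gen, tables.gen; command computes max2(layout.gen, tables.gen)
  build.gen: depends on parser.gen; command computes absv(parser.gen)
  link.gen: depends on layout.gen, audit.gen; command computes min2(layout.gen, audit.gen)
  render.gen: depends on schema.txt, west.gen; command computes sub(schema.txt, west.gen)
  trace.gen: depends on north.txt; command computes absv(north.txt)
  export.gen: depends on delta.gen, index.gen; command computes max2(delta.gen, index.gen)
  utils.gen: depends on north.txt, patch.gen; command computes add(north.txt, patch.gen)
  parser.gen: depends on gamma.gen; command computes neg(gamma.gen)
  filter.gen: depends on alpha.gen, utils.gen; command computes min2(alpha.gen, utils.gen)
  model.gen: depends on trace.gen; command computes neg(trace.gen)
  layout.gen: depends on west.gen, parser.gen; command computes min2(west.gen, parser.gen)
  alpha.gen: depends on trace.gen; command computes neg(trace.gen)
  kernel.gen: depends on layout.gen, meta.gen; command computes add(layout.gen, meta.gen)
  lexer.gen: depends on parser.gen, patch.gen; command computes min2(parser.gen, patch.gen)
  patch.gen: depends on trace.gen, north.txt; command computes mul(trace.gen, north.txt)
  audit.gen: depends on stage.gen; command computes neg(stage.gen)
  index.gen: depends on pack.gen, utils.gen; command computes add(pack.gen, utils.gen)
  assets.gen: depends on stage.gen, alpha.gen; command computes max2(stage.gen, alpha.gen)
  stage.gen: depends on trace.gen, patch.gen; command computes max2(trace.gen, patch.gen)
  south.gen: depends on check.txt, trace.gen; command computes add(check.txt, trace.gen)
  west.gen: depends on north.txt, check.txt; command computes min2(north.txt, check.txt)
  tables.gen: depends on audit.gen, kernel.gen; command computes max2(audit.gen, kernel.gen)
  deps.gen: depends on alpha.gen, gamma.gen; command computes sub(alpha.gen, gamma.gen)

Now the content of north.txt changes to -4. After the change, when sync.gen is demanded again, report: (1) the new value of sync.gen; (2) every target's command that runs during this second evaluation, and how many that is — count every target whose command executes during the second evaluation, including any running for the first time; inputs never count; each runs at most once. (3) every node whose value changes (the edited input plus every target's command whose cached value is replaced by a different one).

First evaluation (everything demanded from the output):
  meta.gen = mul(-1, 1) = -1
  trace.gen = absv(-1) = 1
  alpha.gen = neg(1) = -1
  gamma.gen = absv(-1) = 1
  parser.gen = neg(1) = -1
  patch.gen = mul(1, -1) = -1
  stage.gen = max2(1, -1) = 1
  audit.gen = neg(1) = -1
  west.gen = min2(-1, 1) = -1
  layout.gen = min2(-1, -1) = -1
  kernel.gen = add(-1, -1) = -2
  tables.gen = max2(-1, -2) = -1
  sync.gen = max2(-1, -1) = -1

Propagation after the edit:
  meta.gen: runs — north.txt -1->-4; result -4.
  trace.gen: runs — north.txt -1->-4; result 4.
  alpha.gen: runs — trace.gen 1->4; result -4.
  gamma.gen: runs — alpha.gen -1->-4; result 4.
  parser.gen: runs — gamma.gen 1->4; result -4.
  patch.gen: runs — trace.gen 1->4; north.txt -1->-4; result -16.
  stage.gen: runs — trace.gen 1->4; patch.gen -1->-16; result 4.
  audit.gen: runs — stage.gen 1->4; result -4.
  west.gen: runs — north.txt -1->-4; result -4.
  layout.gen: runs — west.gen -1->-4; parser.gen -1->-4; result -4.
  kernel.gen: runs — layout.gen -1->-4; meta.gen -1->-4; result -8.
  tables.gen: runs — audit.gen -1->-4; kernel.gen -2->-8; result -4.
  sync.gen: runs — layout.gen -1->-4; tables.gen -1->-4; result -4.

New value of sync.gen: -4.
Target commands that run: alpha.gen, audit.gen, gamma.gen, kernel.gen, layout.gen, meta.gen, parser.gen, patch.gen, stage.gen, sync.gen, tables.gen, trace.gen, west.gen — 13 in total.
Values that change: alpha.gen, audit.gen, gamma.gen, kernel.gen, layout.gen, meta.gen, north.txt, parser.gen, patch.gen, stage.gen, sync.gen, tables.gen, trace.gen, west.gen.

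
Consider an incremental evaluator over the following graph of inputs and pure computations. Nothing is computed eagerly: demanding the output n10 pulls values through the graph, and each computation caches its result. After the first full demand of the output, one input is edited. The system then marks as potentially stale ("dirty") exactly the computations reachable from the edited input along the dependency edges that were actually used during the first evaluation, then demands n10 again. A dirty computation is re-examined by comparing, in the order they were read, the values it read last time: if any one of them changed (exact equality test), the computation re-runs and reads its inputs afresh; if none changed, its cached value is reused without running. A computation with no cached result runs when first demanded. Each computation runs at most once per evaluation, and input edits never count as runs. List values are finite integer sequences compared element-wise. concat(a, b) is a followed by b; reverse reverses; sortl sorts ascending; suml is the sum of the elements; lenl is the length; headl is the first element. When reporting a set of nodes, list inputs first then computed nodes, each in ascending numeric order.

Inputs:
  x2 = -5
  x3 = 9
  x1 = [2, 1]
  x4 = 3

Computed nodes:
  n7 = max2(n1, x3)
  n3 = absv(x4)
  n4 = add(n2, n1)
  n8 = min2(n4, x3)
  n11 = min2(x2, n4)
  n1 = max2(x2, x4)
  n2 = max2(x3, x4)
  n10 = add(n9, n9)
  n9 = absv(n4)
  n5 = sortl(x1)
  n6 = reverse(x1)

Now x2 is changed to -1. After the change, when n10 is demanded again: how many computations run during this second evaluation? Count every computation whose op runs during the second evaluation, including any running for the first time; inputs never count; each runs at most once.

Run set: n1 (1 run).
The important point: n1 recomputes to an identical value, and the output ends up unchanged.

Initial pass — values computed on the first demand:
  n1 = max2(-5, 3) = 3
  n2 = max2(9, 3) = 9
  n4 = add(9, 3) = 12
  n9 = absv(12) = 12
  n10 = add(12, 12) = 24

Second demand — change propagation:
  n1: re-runs because x2 -5->-1; new result 3 (unchanged).
  n4: re-examined; everything it read last time is the same (n2 unchanged, n1 unchanged) — cache 12 kept, no run.
  n9: re-examined; everything it read last time is the same (n4 unchanged) — cache 12 kept, no run.
  n10: re-examined; everything it read last time is the same (n9 unchanged, n9 unchanged) — cache 24 kept, no run.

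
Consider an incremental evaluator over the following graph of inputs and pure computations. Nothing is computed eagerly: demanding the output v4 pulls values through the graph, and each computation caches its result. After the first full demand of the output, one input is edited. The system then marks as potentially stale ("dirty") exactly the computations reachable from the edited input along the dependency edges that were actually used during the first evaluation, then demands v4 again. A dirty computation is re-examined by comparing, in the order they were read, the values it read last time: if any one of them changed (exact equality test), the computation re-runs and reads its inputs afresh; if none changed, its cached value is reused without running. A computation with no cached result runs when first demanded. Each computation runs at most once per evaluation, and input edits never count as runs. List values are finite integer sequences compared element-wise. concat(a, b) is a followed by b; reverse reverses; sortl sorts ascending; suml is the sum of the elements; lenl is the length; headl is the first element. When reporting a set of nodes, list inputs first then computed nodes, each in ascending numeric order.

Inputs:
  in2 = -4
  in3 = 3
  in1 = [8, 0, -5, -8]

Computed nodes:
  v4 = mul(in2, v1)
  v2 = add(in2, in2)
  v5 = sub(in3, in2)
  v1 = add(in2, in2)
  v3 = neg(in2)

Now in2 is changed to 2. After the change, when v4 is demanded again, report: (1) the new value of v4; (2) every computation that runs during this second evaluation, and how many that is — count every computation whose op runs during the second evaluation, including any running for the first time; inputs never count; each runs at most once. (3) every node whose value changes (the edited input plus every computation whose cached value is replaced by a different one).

v4 now evaluates to 8.
Run set: v1, v4 (2 run).
Changed values: in2, v1, v4.

Initial pass — values computed on the first demand:
  v1 = add(-4, -4) = -8
  v4 = mul(-4, -8) = 32

Second demand — change propagation:
  v1: re-runs because in2 -4->2; in2 -4->2; new result 4.
  v4: re-runs because in2 -4->2; v1 -8->4; new result 8.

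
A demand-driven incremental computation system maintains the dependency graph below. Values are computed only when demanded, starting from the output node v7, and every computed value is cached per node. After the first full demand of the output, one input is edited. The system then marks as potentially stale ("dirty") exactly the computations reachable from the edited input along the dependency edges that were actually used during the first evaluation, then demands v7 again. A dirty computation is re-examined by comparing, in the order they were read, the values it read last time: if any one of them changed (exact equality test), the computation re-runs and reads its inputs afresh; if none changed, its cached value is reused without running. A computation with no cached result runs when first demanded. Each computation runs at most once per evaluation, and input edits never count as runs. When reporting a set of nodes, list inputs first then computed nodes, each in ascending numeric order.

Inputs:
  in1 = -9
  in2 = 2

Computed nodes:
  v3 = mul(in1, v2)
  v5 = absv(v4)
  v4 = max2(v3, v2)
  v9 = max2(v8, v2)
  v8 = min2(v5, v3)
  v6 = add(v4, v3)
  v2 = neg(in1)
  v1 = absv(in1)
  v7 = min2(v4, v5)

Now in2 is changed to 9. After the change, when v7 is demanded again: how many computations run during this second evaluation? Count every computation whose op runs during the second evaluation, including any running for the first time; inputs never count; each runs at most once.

Computations that run: none — 0 in total.
Key observation: in2 is never demanded by the output, so the edit triggers no recomputation at all.

First evaluation (everything demanded from the output):
  v2 = neg(-9) = 9
  v3 = mul(-9, 9) = -81
  v4 = max2(-81, 9) = 9
  v5 = absv(9) = 9
  v7 = min2(9, 9) = 9

Propagation after the edit:
  in2 feeds no computation that the output demands — nothing is marked dirty and nothing runs.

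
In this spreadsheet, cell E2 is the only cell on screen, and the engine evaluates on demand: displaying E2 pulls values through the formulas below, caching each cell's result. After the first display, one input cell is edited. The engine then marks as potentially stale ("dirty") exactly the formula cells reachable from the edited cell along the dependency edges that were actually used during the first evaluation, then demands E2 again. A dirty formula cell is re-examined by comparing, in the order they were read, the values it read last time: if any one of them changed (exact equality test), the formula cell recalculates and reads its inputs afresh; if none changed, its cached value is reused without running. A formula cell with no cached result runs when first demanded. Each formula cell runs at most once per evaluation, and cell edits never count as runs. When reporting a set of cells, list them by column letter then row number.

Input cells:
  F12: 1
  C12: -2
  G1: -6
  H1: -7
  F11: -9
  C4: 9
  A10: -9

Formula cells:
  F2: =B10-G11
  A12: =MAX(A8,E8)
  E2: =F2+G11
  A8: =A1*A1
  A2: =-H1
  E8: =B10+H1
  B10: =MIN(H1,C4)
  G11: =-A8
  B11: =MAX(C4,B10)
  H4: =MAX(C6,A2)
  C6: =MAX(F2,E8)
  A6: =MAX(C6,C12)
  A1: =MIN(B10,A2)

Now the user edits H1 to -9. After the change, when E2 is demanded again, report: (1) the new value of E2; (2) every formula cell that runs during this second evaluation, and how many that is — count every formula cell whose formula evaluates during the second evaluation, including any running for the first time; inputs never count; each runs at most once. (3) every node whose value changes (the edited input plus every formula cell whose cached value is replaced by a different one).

E2 now evaluates to -9.
Run set: A1, A2, A8, B10, E2, F2, G11 (7 run).
Changed values: A1, A2, A8, B10, E2, F2, G11, H1.

Initial pass — values computed on the first demand:
  A2 = -(-7) = 7
  B10 = MIN(-7, 9) = -7
  A1 = MIN(-7, 7) = -7
  A8 = -7 * -7 = 49
  G11 = -(49) = -49
  F2 = -7 - -49 = 42
  E2 = 42 + -49 = -7

Second demand — change propagation:
  A2: re-runs because H1 -7->-9; new result 9.
  B10: re-runs because H1 -7->-9; new result -9.
  A1: re-runs because B10 -7->-9; A2 7->9; new result -9.
  A8: re-runs because A1 -7->-9; A1 -7->-9; new result 81.
  G11: re-runs because A8 49->81; new result -81.
  F2: re-runs because B10 -7->-9; G11 -49->-81; new result 72.
  E2: re-runs because F2 42->72; G11 -49->-81; new result -9.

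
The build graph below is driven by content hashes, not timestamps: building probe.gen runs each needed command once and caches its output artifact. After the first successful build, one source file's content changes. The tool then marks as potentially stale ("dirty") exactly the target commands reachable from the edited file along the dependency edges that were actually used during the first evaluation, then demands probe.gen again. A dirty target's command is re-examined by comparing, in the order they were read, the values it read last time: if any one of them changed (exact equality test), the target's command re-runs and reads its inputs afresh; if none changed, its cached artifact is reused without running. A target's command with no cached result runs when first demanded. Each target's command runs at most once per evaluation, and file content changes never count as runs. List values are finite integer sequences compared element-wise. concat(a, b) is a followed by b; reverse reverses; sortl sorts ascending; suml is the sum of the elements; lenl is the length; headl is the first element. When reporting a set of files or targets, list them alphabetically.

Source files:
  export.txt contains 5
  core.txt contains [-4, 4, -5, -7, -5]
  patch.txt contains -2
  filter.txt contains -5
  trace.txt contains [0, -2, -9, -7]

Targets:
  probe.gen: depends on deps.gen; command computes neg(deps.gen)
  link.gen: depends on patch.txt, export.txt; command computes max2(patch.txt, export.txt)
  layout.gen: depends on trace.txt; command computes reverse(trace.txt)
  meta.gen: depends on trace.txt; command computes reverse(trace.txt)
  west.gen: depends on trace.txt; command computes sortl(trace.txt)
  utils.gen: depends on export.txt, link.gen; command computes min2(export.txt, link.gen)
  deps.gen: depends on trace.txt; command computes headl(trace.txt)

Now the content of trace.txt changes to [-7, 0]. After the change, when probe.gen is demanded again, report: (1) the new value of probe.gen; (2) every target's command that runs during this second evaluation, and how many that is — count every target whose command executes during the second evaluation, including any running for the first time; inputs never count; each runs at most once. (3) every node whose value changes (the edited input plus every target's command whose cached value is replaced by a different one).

Initial pass — values computed on the first demand:
  deps.gen = headl([0, -2, -9, -7]) = 0
  probe.gen = neg(0) = 0

Second demand — change propagation:
  deps.gen: re-runs because trace.txt [0, -2, -9, -7]->[-7, 0]; new result -7.
  probe.gen: re-runs because deps.gen 0->-7; new result 7.

probe.gen now evaluates to 7.
Run set: deps.gen, probe.gen (2 run).
Changed values: deps.gen, probe.gen, trace.txt.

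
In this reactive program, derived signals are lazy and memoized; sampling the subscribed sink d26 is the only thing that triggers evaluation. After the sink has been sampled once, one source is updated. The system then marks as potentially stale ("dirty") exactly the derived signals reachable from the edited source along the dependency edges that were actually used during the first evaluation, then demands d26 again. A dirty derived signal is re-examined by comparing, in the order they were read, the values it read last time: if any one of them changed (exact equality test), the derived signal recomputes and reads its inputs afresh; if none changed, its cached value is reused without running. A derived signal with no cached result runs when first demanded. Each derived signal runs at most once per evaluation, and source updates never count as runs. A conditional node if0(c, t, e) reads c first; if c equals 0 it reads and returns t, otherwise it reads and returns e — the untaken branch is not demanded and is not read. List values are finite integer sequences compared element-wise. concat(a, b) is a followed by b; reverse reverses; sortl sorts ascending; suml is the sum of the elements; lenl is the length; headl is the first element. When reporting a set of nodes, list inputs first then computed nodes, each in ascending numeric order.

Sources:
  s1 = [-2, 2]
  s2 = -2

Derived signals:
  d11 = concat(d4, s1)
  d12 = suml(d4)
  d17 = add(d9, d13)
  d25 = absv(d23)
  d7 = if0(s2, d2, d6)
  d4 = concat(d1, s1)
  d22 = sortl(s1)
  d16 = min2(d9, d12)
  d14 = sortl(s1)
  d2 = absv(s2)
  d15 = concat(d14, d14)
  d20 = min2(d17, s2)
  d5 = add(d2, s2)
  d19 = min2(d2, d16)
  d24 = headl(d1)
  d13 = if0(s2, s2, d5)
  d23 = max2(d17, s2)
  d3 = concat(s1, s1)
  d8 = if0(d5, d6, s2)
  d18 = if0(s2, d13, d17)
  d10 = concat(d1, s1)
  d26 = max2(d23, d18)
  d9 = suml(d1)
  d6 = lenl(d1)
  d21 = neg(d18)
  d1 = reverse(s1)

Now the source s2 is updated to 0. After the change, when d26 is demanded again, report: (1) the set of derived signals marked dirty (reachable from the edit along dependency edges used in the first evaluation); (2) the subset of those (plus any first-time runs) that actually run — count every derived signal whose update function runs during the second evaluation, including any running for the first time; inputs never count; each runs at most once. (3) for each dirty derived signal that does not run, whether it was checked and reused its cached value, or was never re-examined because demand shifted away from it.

First demand of the output computes:
  d1 = reverse([-2, 2]) = [2, -2]
  d2 = absv(-2) = 2
  d5 = add(2, -2) = 0
  d9 = suml([2, -2]) = 0
  d13 = if0(s2=-2 -> else branch d5) = 0
  d17 = add(0, 0) = 0
  d18 = if0(s2=-2 -> else branch d17) = 0
  d23 = max2(0, -2) = 0
  d26 = max2(0, 0) = 0

After the edit, cleaning proceeds:
  d2: stays stale; no demand reaches it after the flip.
  d5: stays stale; no demand reaches it after the flip.
  d13: a read changed (s2 -2->0) — executes, giving 0 — identical to its old value.
  d17: dirty, but its reads are unchanged (d9 unchanged, d13 unchanged); cached 0 stands.
  d18: a read changed (s2 -2->0) — executes, giving 0 — identical to its old value.
  d23: a read changed (s2 -2->0) — executes, giving 0 — identical to its old value.
  d26: dirty, but its reads are unchanged (d23 unchanged, d18 unchanged); cached 0 stands.

Note the branch switch — demand abandons d2, d5, which are never re-examined.

The edit dirties: d2, d5, d13, d17, d18, d23, d26.
3 derived signals run: d13, d18, d23.
Cache hits after checking: d17, d26.
Unvisited dirty nodes (no longer demanded): d2, d5.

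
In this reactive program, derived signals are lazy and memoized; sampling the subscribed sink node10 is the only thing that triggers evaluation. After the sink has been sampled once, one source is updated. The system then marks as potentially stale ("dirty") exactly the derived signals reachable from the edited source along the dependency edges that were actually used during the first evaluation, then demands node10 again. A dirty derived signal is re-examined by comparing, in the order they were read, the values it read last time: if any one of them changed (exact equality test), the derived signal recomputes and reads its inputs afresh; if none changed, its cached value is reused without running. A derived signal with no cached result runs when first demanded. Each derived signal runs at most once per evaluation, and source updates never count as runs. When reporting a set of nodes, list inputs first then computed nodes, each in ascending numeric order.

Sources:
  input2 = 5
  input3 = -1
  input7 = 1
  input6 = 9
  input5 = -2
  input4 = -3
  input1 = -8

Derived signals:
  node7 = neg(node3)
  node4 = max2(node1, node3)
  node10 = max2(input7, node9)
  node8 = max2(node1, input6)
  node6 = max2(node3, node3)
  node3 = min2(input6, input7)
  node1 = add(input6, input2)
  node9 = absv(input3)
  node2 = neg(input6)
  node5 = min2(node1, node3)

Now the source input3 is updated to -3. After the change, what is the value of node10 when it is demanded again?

First demand of the output computes:
  node9 = absv(-1) = 1
  node10 = max2(1, 1) = 1

After the edit, cleaning proceeds:
  node9: a read changed (input3 -1->-3) — executes, giving 3.
  node10: a read changed (node9 1->3) — executes, giving 3.

Demanding node10 again yields 3.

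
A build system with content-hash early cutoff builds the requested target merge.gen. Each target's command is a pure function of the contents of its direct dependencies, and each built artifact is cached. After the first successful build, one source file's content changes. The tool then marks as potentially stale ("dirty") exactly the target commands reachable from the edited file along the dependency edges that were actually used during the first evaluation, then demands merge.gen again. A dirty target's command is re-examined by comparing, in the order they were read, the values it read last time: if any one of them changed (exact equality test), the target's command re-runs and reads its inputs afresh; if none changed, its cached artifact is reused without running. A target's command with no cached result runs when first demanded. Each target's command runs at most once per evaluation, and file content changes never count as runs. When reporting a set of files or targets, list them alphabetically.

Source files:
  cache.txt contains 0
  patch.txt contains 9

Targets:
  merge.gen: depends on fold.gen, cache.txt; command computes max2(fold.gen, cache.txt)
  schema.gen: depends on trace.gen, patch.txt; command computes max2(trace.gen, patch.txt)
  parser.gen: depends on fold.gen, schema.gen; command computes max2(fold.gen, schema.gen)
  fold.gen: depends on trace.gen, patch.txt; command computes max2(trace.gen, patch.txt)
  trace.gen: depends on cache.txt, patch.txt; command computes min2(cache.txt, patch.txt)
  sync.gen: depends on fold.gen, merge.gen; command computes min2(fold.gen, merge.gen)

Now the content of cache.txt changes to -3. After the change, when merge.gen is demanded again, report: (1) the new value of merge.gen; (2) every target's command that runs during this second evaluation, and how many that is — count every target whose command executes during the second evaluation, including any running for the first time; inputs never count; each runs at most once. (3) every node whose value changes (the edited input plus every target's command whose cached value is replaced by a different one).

First evaluation (everything demanded from the output):
  trace.gen = min2(0, 9) = 0
  fold.gen = max2(0, 9) = 9
  merge.gen = max2(9, 0) = 9

Propagation after the edit:
  trace.gen: runs — cache.txt 0->-3; result -3.
  fold.gen: runs — trace.gen 0->-3; result 9 (same value as before).
  merge.gen: runs — cache.txt 0->-3; result 9 (same value as before).

New value of merge.gen: 9.
Target commands that run: fold.gen, merge.gen, trace.gen — 3 in total.
Values that change: cache.txt, trace.gen.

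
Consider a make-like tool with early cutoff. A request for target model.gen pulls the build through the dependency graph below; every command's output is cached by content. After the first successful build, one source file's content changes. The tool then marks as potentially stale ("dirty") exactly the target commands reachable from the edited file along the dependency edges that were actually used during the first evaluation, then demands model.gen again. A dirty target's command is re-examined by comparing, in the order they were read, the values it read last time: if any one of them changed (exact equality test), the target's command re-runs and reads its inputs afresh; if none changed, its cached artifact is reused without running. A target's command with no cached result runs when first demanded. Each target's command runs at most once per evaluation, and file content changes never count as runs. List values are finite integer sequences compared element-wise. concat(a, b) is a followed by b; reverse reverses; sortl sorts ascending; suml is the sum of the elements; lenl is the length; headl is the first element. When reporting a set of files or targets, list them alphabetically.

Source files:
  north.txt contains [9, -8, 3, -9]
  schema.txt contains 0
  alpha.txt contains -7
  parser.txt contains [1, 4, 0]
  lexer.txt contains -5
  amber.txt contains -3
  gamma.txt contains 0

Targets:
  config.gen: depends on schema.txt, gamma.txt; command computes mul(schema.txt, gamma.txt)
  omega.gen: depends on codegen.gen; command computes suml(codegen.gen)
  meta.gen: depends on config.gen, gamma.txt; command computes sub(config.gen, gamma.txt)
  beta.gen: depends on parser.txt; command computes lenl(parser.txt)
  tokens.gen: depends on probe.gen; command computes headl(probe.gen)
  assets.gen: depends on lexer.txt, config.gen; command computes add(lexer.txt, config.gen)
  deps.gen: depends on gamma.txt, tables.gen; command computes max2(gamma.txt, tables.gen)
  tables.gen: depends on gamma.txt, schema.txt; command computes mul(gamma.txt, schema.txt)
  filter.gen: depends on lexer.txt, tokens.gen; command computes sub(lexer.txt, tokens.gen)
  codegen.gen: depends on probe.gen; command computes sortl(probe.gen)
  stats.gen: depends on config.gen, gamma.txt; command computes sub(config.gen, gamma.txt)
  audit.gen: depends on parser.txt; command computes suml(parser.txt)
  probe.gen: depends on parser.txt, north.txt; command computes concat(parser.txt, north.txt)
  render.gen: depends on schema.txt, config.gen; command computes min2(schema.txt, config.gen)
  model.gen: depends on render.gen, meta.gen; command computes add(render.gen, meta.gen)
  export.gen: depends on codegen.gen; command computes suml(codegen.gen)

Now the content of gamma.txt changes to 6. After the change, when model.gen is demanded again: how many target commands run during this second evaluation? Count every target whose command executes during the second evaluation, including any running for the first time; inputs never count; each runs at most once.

3 target commands run: config.gen, meta.gen, model.gen.
Note where the cutoff bites: render.gen is checked, finds nothing changed, and keeps its cache.

First demand of the output computes:
  config.gen = mul(0, 0) = 0
  meta.gen = sub(0, 0) = 0
  render.gen = min2(0, 0) = 0
  model.gen = add(0, 0) = 0

After the edit, cleaning proceeds:
  config.gen: a read changed (gamma.txt 0->6) — executes, giving 0 — identical to its old value.
  meta.gen: a read changed (gamma.txt 0->6) — executes, giving -6.
  render.gen: dirty, but its reads are unchanged (schema.txt unchanged, config.gen unchanged); cached 0 stands.
  model.gen: a read changed (meta.gen 0->-6) — executes, giving -6.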